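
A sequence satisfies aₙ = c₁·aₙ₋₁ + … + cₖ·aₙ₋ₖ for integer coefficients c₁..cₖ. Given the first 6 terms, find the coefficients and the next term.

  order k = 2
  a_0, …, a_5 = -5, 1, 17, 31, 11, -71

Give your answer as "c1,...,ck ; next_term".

  a_2 = 2·1 + -3·-5 = 17
  a_3 = 2·17 + -3·1 = 31
  a_4 = 2·31 + -3·17 = 11
  a_5 = 2·11 + -3·31 = -71
  a_6 = 2·-71 + -3·11 = -175

2,-3 ; -175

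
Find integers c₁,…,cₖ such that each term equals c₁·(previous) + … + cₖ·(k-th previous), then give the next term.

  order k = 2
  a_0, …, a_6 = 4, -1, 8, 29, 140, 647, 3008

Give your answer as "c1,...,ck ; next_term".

  a_2 = 4·-1 + 3·4 = 8
  a_3 = 4·8 + 3·-1 = 29
  a_4 = 4·29 + 3·8 = 140
  a_5 = 4·140 + 3·29 = 647
  a_6 = 4·647 + 3·140 = 3008
  a_7 = 4·3008 + 3·647 = 13973

4,3 ; 13973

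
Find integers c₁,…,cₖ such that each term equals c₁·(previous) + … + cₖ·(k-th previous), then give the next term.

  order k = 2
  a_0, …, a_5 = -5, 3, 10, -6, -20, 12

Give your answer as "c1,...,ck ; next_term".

  a_2 = 0·3 + -2·-5 = 10
  a_3 = 0·10 + -2·3 = -6
  a_4 = 0·-6 + -2·10 = -20
  a_5 = 0·-20 + -2·-6 = 12
  a_6 = 0·12 + -2·-20 = 40

0,-2 ; 40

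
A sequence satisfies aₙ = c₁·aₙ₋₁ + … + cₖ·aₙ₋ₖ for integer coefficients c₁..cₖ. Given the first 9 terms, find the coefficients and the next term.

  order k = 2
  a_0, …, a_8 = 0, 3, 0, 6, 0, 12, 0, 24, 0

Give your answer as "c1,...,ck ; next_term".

0,2 ; 48

  a_2 = 0·3 + 2·0 = 0
  a_3 = 0·0 + 2·3 = 6
  a_4 = 0·6 + 2·0 = 0
  a_5 = 0·0 + 2·6 = 12
  a_6 = 0·12 + 2·0 = 0
  a_7 = 0·0 + 2·12 = 24
  a_8 = 0·24 + 2·0 = 0
  a_9 = 0·0 + 2·24 = 48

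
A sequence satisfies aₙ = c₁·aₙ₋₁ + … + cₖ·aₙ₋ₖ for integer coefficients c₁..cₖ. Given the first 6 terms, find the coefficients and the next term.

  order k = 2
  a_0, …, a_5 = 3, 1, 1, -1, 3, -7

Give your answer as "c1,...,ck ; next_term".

  a_2 = -2·1 + 1·3 = 1
  a_3 = -2·1 + 1·1 = -1
  a_4 = -2·-1 + 1·1 = 3
  a_5 = -2·3 + 1·-1 = -7
  a_6 = -2·-7 + 1·3 = 17

-2,1 ; 17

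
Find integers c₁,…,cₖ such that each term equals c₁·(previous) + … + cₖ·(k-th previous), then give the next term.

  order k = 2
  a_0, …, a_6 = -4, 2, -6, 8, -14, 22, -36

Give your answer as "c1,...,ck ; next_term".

-1,1 ; 58

  a_2 = -1·2 + 1·-4 = -6
  a_3 = -1·-6 + 1·2 = 8
  a_4 = -1·8 + 1·-6 = -14
  a_5 = -1·-14 + 1·8 = 22
  a_6 = -1·22 + 1·-14 = -36
  a_7 = -1·-36 + 1·22 = 58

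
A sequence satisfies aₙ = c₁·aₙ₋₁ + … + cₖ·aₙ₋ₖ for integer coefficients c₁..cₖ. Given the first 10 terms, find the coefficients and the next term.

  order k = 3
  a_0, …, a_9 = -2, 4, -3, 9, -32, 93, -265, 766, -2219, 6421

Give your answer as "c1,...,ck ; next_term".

-3,-1,-2 ; -18576

  a_3 = -3·-3 + -1·4 + -2·-2 = 9
  a_4 = -3·9 + -1·-3 + -2·4 = -32
  a_5 = -3·-32 + -1·9 + -2·-3 = 93
  a_6 = -3·93 + -1·-32 + -2·9 = -265
  a_7 = -3·-265 + -1·93 + -2·-32 = 766
  a_8 = -3·766 + -1·-265 + -2·93 = -2219
  a_9 = -3·-2219 + -1·766 + -2·-265 = 6421
  a_10 = -3·6421 + -1·-2219 + -2·766 = -18576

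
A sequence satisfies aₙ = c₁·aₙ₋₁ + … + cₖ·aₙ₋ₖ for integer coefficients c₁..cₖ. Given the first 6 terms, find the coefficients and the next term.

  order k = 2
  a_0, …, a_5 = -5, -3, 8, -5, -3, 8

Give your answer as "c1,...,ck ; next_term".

-1,-1 ; -5

  a_2 = -1·-3 + -1·-5 = 8
  a_3 = -1·8 + -1·-3 = -5
  a_4 = -1·-5 + -1·8 = -3
  a_5 = -1·-3 + -1·-5 = 8
  a_6 = -1·8 + -1·-3 = -5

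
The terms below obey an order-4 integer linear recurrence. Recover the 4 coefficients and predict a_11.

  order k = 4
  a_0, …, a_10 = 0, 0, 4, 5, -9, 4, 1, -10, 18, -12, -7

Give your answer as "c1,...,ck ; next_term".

-1,-1,0,-1 ; 29

  a_4 = -1·5 + -1·4 + 0·0 + -1·0 = -9
  a_5 = -1·-9 + -1·5 + 0·4 + -1·0 = 4
  a_6 = -1·4 + -1·-9 + 0·5 + -1·4 = 1
  a_7 = -1·1 + -1·4 + 0·-9 + -1·5 = -10
  a_8 = -1·-10 + -1·1 + 0·4 + -1·-9 = 18
  a_9 = -1·18 + -1·-10 + 0·1 + -1·4 = -12
  a_10 = -1·-12 + -1·18 + 0·-10 + -1·1 = -7
  a_11 = -1·-7 + -1·-12 + 0·18 + -1·-10 = 29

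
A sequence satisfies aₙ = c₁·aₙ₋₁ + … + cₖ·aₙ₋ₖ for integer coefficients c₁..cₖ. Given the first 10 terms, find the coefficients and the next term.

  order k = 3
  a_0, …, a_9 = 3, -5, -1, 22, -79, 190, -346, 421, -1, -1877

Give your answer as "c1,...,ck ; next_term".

  a_3 = -3·-1 + -2·-5 + 3·3 = 22
  a_4 = -3·22 + -2·-1 + 3·-5 = -79
  a_5 = -3·-79 + -2·22 + 3·-1 = 190
  a_6 = -3·190 + -2·-79 + 3·22 = -346
  a_7 = -3·-346 + -2·190 + 3·-79 = 421
  a_8 = -3·421 + -2·-346 + 3·190 = -1
  a_9 = -3·-1 + -2·421 + 3·-346 = -1877
  a_10 = -3·-1877 + -2·-1 + 3·421 = 6896

-3,-2,3 ; 6896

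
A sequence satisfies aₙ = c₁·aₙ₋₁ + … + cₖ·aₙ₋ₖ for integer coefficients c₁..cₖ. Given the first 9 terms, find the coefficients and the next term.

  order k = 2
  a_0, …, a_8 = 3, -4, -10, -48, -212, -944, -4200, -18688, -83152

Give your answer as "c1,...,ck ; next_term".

  a_2 = 4·-4 + 2·3 = -10
  a_3 = 4·-10 + 2·-4 = -48
  a_4 = 4·-48 + 2·-10 = -212
  a_5 = 4·-212 + 2·-48 = -944
  a_6 = 4·-944 + 2·-212 = -4200
  a_7 = 4·-4200 + 2·-944 = -18688
  a_8 = 4·-18688 + 2·-4200 = -83152
  a_9 = 4·-83152 + 2·-18688 = -369984

4,2 ; -369984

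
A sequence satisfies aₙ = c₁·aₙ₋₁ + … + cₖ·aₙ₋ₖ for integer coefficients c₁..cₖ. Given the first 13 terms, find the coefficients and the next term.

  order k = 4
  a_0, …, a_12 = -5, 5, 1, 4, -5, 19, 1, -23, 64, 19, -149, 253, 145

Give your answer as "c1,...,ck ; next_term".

  a_4 = -1·4 + -1·1 + 3·5 + 3·-5 = -5
  a_5 = -1·-5 + -1·4 + 3·1 + 3·5 = 19
  a_6 = -1·19 + -1·-5 + 3·4 + 3·1 = 1
  a_7 = -1·1 + -1·19 + 3·-5 + 3·4 = -23
  a_8 = -1·-23 + -1·1 + 3·19 + 3·-5 = 64
  a_9 = -1·64 + -1·-23 + 3·1 + 3·19 = 19
  a_10 = -1·19 + -1·64 + 3·-23 + 3·1 = -149
  a_11 = -1·-149 + -1·19 + 3·64 + 3·-23 = 253
  a_12 = -1·253 + -1·-149 + 3·19 + 3·64 = 145
  a_13 = -1·145 + -1·253 + 3·-149 + 3·19 = -788

-1,-1,3,3 ; -788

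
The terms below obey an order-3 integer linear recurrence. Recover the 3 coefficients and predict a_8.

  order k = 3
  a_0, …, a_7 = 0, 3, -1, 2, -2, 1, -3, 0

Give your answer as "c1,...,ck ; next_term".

  a_3 = 1·-1 + 1·3 + -1·0 = 2
  a_4 = 1·2 + 1·-1 + -1·3 = -2
  a_5 = 1·-2 + 1·2 + -1·-1 = 1
  a_6 = 1·1 + 1·-2 + -1·2 = -3
  a_7 = 1·-3 + 1·1 + -1·-2 = 0
  a_8 = 1·0 + 1·-3 + -1·1 = -4

1,1,-1 ; -4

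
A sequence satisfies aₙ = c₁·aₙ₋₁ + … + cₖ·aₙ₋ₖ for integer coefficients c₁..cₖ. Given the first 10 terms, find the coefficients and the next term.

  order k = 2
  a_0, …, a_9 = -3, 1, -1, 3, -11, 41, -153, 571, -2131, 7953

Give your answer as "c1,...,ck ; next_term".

  a_2 = -4·1 + -1·-3 = -1
  a_3 = -4·-1 + -1·1 = 3
  a_4 = -4·3 + -1·-1 = -11
  a_5 = -4·-11 + -1·3 = 41
  a_6 = -4·41 + -1·-11 = -153
  a_7 = -4·-153 + -1·41 = 571
  a_8 = -4·571 + -1·-153 = -2131
  a_9 = -4·-2131 + -1·571 = 7953
  a_10 = -4·7953 + -1·-2131 = -29681

-4,-1 ; -29681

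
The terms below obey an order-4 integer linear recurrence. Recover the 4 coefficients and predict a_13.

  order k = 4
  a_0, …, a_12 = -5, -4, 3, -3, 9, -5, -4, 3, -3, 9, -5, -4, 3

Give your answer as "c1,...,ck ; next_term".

  a_4 = -1·-3 + -1·3 + -1·-4 + -1·-5 = 9
  a_5 = -1·9 + -1·-3 + -1·3 + -1·-4 = -5
  a_6 = -1·-5 + -1·9 + -1·-3 + -1·3 = -4
  a_7 = -1·-4 + -1·-5 + -1·9 + -1·-3 = 3
  a_8 = -1·3 + -1·-4 + -1·-5 + -1·9 = -3
  a_9 = -1·-3 + -1·3 + -1·-4 + -1·-5 = 9
  a_10 = -1·9 + -1·-3 + -1·3 + -1·-4 = -5
  a_11 = -1·-5 + -1·9 + -1·-3 + -1·3 = -4
  a_12 = -1·-4 + -1·-5 + -1·9 + -1·-3 = 3
  a_13 = -1·3 + -1·-4 + -1·-5 + -1·9 = -3

-1,-1,-1,-1 ; -3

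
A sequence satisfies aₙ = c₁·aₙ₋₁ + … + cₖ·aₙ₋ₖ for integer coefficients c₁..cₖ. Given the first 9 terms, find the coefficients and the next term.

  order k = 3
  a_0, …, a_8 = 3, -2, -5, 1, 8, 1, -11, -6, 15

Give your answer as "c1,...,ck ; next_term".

-1,-1,-2 ; 13

  a_3 = -1·-5 + -1·-2 + -2·3 = 1
  a_4 = -1·1 + -1·-5 + -2·-2 = 8
  a_5 = -1·8 + -1·1 + -2·-5 = 1
  a_6 = -1·1 + -1·8 + -2·1 = -11
  a_7 = -1·-11 + -1·1 + -2·8 = -6
  a_8 = -1·-6 + -1·-11 + -2·1 = 15
  a_9 = -1·15 + -1·-6 + -2·-11 = 13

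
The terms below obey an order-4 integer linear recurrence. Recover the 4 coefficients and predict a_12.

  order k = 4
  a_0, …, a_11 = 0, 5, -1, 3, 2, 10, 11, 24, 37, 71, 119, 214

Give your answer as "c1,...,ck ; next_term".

  a_4 = 1·3 + 1·-1 + 0·5 + 1·0 = 2
  a_5 = 1·2 + 1·3 + 0·-1 + 1·5 = 10
  a_6 = 1·10 + 1·2 + 0·3 + 1·-1 = 11
  a_7 = 1·11 + 1·10 + 0·2 + 1·3 = 24
  a_8 = 1·24 + 1·11 + 0·10 + 1·2 = 37
  a_9 = 1·37 + 1·24 + 0·11 + 1·10 = 71
  a_10 = 1·71 + 1·37 + 0·24 + 1·11 = 119
  a_11 = 1·119 + 1·71 + 0·37 + 1·24 = 214
  a_12 = 1·214 + 1·119 + 0·71 + 1·37 = 370

1,1,0,1 ; 370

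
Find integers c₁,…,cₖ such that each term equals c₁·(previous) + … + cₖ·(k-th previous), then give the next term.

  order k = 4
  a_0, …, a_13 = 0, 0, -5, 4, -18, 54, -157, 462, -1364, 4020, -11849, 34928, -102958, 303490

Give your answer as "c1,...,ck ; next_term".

-2,2,-2,1 ; -894601

  a_4 = -2·4 + 2·-5 + -2·0 + 1·0 = -18
  a_5 = -2·-18 + 2·4 + -2·-5 + 1·0 = 54
  a_6 = -2·54 + 2·-18 + -2·4 + 1·-5 = -157
  a_7 = -2·-157 + 2·54 + -2·-18 + 1·4 = 462
  a_8 = -2·462 + 2·-157 + -2·54 + 1·-18 = -1364
  a_9 = -2·-1364 + 2·462 + -2·-157 + 1·54 = 4020
  a_10 = -2·4020 + 2·-1364 + -2·462 + 1·-157 = -11849
  a_11 = -2·-11849 + 2·4020 + -2·-1364 + 1·462 = 34928
  a_12 = -2·34928 + 2·-11849 + -2·4020 + 1·-1364 = -102958
  a_13 = -2·-102958 + 2·34928 + -2·-11849 + 1·4020 = 303490
  a_14 = -2·303490 + 2·-102958 + -2·34928 + 1·-11849 = -894601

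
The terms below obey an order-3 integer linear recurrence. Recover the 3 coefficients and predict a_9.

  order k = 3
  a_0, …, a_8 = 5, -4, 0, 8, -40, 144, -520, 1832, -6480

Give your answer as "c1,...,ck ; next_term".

-3,3,4 ; 22856

  a_3 = -3·0 + 3·-4 + 4·5 = 8
  a_4 = -3·8 + 3·0 + 4·-4 = -40
  a_5 = -3·-40 + 3·8 + 4·0 = 144
  a_6 = -3·144 + 3·-40 + 4·8 = -520
  a_7 = -3·-520 + 3·144 + 4·-40 = 1832
  a_8 = -3·1832 + 3·-520 + 4·144 = -6480
  a_9 = -3·-6480 + 3·1832 + 4·-520 = 22856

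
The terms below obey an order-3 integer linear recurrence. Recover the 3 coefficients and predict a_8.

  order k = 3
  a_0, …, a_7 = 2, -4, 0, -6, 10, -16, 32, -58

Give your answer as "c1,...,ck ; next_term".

  a_3 = -1·0 + 1·-4 + -1·2 = -6
  a_4 = -1·-6 + 1·0 + -1·-4 = 10
  a_5 = -1·10 + 1·-6 + -1·0 = -16
  a_6 = -1·-16 + 1·10 + -1·-6 = 32
  a_7 = -1·32 + 1·-16 + -1·10 = -58
  a_8 = -1·-58 + 1·32 + -1·-16 = 106

-1,1,-1 ; 106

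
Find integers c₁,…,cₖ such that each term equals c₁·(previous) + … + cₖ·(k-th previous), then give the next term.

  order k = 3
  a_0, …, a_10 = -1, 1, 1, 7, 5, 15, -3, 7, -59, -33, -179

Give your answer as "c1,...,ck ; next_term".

1,2,-4 ; -9

  a_3 = 1·1 + 2·1 + -4·-1 = 7
  a_4 = 1·7 + 2·1 + -4·1 = 5
  a_5 = 1·5 + 2·7 + -4·1 = 15
  a_6 = 1·15 + 2·5 + -4·7 = -3
  a_7 = 1·-3 + 2·15 + -4·5 = 7
  a_8 = 1·7 + 2·-3 + -4·15 = -59
  a_9 = 1·-59 + 2·7 + -4·-3 = -33
  a_10 = 1·-33 + 2·-59 + -4·7 = -179
  a_11 = 1·-179 + 2·-33 + -4·-59 = -9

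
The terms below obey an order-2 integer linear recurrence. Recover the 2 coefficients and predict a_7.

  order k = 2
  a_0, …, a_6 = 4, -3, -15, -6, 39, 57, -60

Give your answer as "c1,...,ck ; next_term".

1,-3 ; -231

  a_2 = 1·-3 + -3·4 = -15
  a_3 = 1·-15 + -3·-3 = -6
  a_4 = 1·-6 + -3·-15 = 39
  a_5 = 1·39 + -3·-6 = 57
  a_6 = 1·57 + -3·39 = -60
  a_7 = 1·-60 + -3·57 = -231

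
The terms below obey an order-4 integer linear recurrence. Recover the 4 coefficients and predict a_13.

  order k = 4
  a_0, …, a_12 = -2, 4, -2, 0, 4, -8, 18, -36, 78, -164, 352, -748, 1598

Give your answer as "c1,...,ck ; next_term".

-2,1,2,1 ; -3404

  a_4 = -2·0 + 1·-2 + 2·4 + 1·-2 = 4
  a_5 = -2·4 + 1·0 + 2·-2 + 1·4 = -8
  a_6 = -2·-8 + 1·4 + 2·0 + 1·-2 = 18
  a_7 = -2·18 + 1·-8 + 2·4 + 1·0 = -36
  a_8 = -2·-36 + 1·18 + 2·-8 + 1·4 = 78
  a_9 = -2·78 + 1·-36 + 2·18 + 1·-8 = -164
  a_10 = -2·-164 + 1·78 + 2·-36 + 1·18 = 352
  a_11 = -2·352 + 1·-164 + 2·78 + 1·-36 = -748
  a_12 = -2·-748 + 1·352 + 2·-164 + 1·78 = 1598
  a_13 = -2·1598 + 1·-748 + 2·352 + 1·-164 = -3404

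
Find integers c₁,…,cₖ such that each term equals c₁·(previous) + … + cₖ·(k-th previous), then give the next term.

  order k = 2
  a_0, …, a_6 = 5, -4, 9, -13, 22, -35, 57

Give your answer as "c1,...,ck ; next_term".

  a_2 = -1·-4 + 1·5 = 9
  a_3 = -1·9 + 1·-4 = -13
  a_4 = -1·-13 + 1·9 = 22
  a_5 = -1·22 + 1·-13 = -35
  a_6 = -1·-35 + 1·22 = 57
  a_7 = -1·57 + 1·-35 = -92

-1,1 ; -92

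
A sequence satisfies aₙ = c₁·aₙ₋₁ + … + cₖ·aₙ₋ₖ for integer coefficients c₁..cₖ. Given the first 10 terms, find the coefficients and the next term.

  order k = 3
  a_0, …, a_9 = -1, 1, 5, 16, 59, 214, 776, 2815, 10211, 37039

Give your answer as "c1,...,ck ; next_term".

  a_3 = 3·5 + 2·1 + 1·-1 = 16
  a_4 = 3·16 + 2·5 + 1·1 = 59
  a_5 = 3·59 + 2·16 + 1·5 = 214
  a_6 = 3·214 + 2·59 + 1·16 = 776
  a_7 = 3·776 + 2·214 + 1·59 = 2815
  a_8 = 3·2815 + 2·776 + 1·214 = 10211
  a_9 = 3·10211 + 2·2815 + 1·776 = 37039
  a_10 = 3·37039 + 2·10211 + 1·2815 = 134354

3,2,1 ; 134354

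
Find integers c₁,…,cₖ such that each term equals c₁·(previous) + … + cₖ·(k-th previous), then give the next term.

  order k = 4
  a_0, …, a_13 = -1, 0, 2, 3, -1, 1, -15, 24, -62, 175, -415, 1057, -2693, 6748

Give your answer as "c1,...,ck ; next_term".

  a_4 = -2·3 + 1·2 + -2·0 + -3·-1 = -1
  a_5 = -2·-1 + 1·3 + -2·2 + -3·0 = 1
  a_6 = -2·1 + 1·-1 + -2·3 + -3·2 = -15
  a_7 = -2·-15 + 1·1 + -2·-1 + -3·3 = 24
  a_8 = -2·24 + 1·-15 + -2·1 + -3·-1 = -62
  a_9 = -2·-62 + 1·24 + -2·-15 + -3·1 = 175
  a_10 = -2·175 + 1·-62 + -2·24 + -3·-15 = -415
  a_11 = -2·-415 + 1·175 + -2·-62 + -3·24 = 1057
  a_12 = -2·1057 + 1·-415 + -2·175 + -3·-62 = -2693
  a_13 = -2·-2693 + 1·1057 + -2·-415 + -3·175 = 6748
  a_14 = -2·6748 + 1·-2693 + -2·1057 + -3·-415 = -17058

-2,1,-2,-3 ; -17058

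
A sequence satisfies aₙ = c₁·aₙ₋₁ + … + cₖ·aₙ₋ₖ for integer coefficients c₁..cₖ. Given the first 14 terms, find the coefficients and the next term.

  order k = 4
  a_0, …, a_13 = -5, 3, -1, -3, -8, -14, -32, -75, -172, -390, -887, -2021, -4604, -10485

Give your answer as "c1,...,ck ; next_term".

2,0,1,1 ; -23878

  a_4 = 2·-3 + 0·-1 + 1·3 + 1·-5 = -8
  a_5 = 2·-8 + 0·-3 + 1·-1 + 1·3 = -14
  a_6 = 2·-14 + 0·-8 + 1·-3 + 1·-1 = -32
  a_7 = 2·-32 + 0·-14 + 1·-8 + 1·-3 = -75
  a_8 = 2·-75 + 0·-32 + 1·-14 + 1·-8 = -172
  a_9 = 2·-172 + 0·-75 + 1·-32 + 1·-14 = -390
  a_10 = 2·-390 + 0·-172 + 1·-75 + 1·-32 = -887
  a_11 = 2·-887 + 0·-390 + 1·-172 + 1·-75 = -2021
  a_12 = 2·-2021 + 0·-887 + 1·-390 + 1·-172 = -4604
  a_13 = 2·-4604 + 0·-2021 + 1·-887 + 1·-390 = -10485
  a_14 = 2·-10485 + 0·-4604 + 1·-2021 + 1·-887 = -23878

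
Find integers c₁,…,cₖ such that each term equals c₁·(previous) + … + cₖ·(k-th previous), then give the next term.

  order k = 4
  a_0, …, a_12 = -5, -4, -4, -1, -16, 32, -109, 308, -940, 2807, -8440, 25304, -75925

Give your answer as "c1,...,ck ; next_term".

-3,0,1,3 ; 227756

  a_4 = -3·-1 + 0·-4 + 1·-4 + 3·-5 = -16
  a_5 = -3·-16 + 0·-1 + 1·-4 + 3·-4 = 32
  a_6 = -3·32 + 0·-16 + 1·-1 + 3·-4 = -109
  a_7 = -3·-109 + 0·32 + 1·-16 + 3·-1 = 308
  a_8 = -3·308 + 0·-109 + 1·32 + 3·-16 = -940
  a_9 = -3·-940 + 0·308 + 1·-109 + 3·32 = 2807
  a_10 = -3·2807 + 0·-940 + 1·308 + 3·-109 = -8440
  a_11 = -3·-8440 + 0·2807 + 1·-940 + 3·308 = 25304
  a_12 = -3·25304 + 0·-8440 + 1·2807 + 3·-940 = -75925
  a_13 = -3·-75925 + 0·25304 + 1·-8440 + 3·2807 = 227756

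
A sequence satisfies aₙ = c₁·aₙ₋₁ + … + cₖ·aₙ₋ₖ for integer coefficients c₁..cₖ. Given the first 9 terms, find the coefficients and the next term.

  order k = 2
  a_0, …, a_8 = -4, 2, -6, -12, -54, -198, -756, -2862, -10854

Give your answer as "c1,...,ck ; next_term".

3,3 ; -41148

  a_2 = 3·2 + 3·-4 = -6
  a_3 = 3·-6 + 3·2 = -12
  a_4 = 3·-12 + 3·-6 = -54
  a_5 = 3·-54 + 3·-12 = -198
  a_6 = 3·-198 + 3·-54 = -756
  a_7 = 3·-756 + 3·-198 = -2862
  a_8 = 3·-2862 + 3·-756 = -10854
  a_9 = 3·-10854 + 3·-2862 = -41148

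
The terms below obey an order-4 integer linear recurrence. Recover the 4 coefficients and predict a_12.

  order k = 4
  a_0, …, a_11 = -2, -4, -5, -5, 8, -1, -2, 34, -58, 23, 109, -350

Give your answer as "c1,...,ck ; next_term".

-1,-1,2,-3 ; 461

  a_4 = -1·-5 + -1·-5 + 2·-4 + -3·-2 = 8
  a_5 = -1·8 + -1·-5 + 2·-5 + -3·-4 = -1
  a_6 = -1·-1 + -1·8 + 2·-5 + -3·-5 = -2
  a_7 = -1·-2 + -1·-1 + 2·8 + -3·-5 = 34
  a_8 = -1·34 + -1·-2 + 2·-1 + -3·8 = -58
  a_9 = -1·-58 + -1·34 + 2·-2 + -3·-1 = 23
  a_10 = -1·23 + -1·-58 + 2·34 + -3·-2 = 109
  a_11 = -1·109 + -1·23 + 2·-58 + -3·34 = -350
  a_12 = -1·-350 + -1·109 + 2·23 + -3·-58 = 461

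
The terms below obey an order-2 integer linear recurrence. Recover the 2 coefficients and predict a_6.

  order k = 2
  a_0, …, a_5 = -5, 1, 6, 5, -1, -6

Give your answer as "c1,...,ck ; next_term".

  a_2 = 1·1 + -1·-5 = 6
  a_3 = 1·6 + -1·1 = 5
  a_4 = 1·5 + -1·6 = -1
  a_5 = 1·-1 + -1·5 = -6
  a_6 = 1·-6 + -1·-1 = -5

1,-1 ; -5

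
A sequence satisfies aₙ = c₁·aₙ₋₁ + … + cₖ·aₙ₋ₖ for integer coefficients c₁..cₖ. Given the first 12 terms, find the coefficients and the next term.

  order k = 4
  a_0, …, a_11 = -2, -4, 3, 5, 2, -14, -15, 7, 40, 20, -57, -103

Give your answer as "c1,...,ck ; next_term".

  a_4 = 1·5 + -1·3 + -1·-4 + 2·-2 = 2
  a_5 = 1·2 + -1·5 + -1·3 + 2·-4 = -14
  a_6 = 1·-14 + -1·2 + -1·5 + 2·3 = -15
  a_7 = 1·-15 + -1·-14 + -1·2 + 2·5 = 7
  a_8 = 1·7 + -1·-15 + -1·-14 + 2·2 = 40
  a_9 = 1·40 + -1·7 + -1·-15 + 2·-14 = 20
  a_10 = 1·20 + -1·40 + -1·7 + 2·-15 = -57
  a_11 = 1·-57 + -1·20 + -1·40 + 2·7 = -103
  a_12 = 1·-103 + -1·-57 + -1·20 + 2·40 = 14

1,-1,-1,2 ; 14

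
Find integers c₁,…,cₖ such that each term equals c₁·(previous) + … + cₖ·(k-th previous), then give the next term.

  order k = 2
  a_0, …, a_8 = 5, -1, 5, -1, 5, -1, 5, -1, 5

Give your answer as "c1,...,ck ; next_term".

0,1 ; -1

  a_2 = 0·-1 + 1·5 = 5
  a_3 = 0·5 + 1·-1 = -1
  a_4 = 0·-1 + 1·5 = 5
  a_5 = 0·5 + 1·-1 = -1
  a_6 = 0·-1 + 1·5 = 5
  a_7 = 0·5 + 1·-1 = -1
  a_8 = 0·-1 + 1·5 = 5
  a_9 = 0·5 + 1·-1 = -1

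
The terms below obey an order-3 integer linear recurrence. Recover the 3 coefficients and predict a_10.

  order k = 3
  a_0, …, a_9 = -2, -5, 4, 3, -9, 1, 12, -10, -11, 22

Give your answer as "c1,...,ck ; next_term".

0,-1,1 ; 1

  a_3 = 0·4 + -1·-5 + 1·-2 = 3
  a_4 = 0·3 + -1·4 + 1·-5 = -9
  a_5 = 0·-9 + -1·3 + 1·4 = 1
  a_6 = 0·1 + -1·-9 + 1·3 = 12
  a_7 = 0·12 + -1·1 + 1·-9 = -10
  a_8 = 0·-10 + -1·12 + 1·1 = -11
  a_9 = 0·-11 + -1·-10 + 1·12 = 22
  a_10 = 0·22 + -1·-11 + 1·-10 = 1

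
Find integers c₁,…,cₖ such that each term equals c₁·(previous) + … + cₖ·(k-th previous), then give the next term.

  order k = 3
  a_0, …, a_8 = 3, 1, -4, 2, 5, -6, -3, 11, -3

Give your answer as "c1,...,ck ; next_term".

  a_3 = 0·-4 + -1·1 + 1·3 = 2
  a_4 = 0·2 + -1·-4 + 1·1 = 5
  a_5 = 0·5 + -1·2 + 1·-4 = -6
  a_6 = 0·-6 + -1·5 + 1·2 = -3
  a_7 = 0·-3 + -1·-6 + 1·5 = 11
  a_8 = 0·11 + -1·-3 + 1·-6 = -3
  a_9 = 0·-3 + -1·11 + 1·-3 = -14

0,-1,1 ; -14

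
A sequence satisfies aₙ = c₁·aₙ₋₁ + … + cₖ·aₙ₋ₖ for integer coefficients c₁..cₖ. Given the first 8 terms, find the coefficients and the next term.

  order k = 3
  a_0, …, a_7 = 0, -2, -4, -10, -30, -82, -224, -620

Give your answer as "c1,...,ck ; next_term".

  a_3 = 2·-4 + 1·-2 + 3·0 = -10
  a_4 = 2·-10 + 1·-4 + 3·-2 = -30
  a_5 = 2·-30 + 1·-10 + 3·-4 = -82
  a_6 = 2·-82 + 1·-30 + 3·-10 = -224
  a_7 = 2·-224 + 1·-82 + 3·-30 = -620
  a_8 = 2·-620 + 1·-224 + 3·-82 = -1710

2,1,3 ; -1710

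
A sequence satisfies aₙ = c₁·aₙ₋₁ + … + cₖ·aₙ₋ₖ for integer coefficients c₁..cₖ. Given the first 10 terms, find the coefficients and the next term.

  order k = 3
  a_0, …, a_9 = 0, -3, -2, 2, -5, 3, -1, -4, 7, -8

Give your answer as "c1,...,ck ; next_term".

-1,0,1 ; 4

  a_3 = -1·-2 + 0·-3 + 1·0 = 2
  a_4 = -1·2 + 0·-2 + 1·-3 = -5
  a_5 = -1·-5 + 0·2 + 1·-2 = 3
  a_6 = -1·3 + 0·-5 + 1·2 = -1
  a_7 = -1·-1 + 0·3 + 1·-5 = -4
  a_8 = -1·-4 + 0·-1 + 1·3 = 7
  a_9 = -1·7 + 0·-4 + 1·-1 = -8
  a_10 = -1·-8 + 0·7 + 1·-4 = 4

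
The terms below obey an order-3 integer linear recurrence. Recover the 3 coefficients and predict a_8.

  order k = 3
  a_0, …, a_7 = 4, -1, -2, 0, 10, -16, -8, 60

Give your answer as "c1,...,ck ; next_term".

  a_3 = -2·-2 + -4·-1 + -2·4 = 0
  a_4 = -2·0 + -4·-2 + -2·-1 = 10
  a_5 = -2·10 + -4·0 + -2·-2 = -16
  a_6 = -2·-16 + -4·10 + -2·0 = -8
  a_7 = -2·-8 + -4·-16 + -2·10 = 60
  a_8 = -2·60 + -4·-8 + -2·-16 = -56

-2,-4,-2 ; -56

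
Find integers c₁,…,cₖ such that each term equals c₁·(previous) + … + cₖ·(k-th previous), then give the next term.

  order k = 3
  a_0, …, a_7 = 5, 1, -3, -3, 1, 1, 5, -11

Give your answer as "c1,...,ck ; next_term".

  a_3 = -2·-3 + 1·1 + -2·5 = -3
  a_4 = -2·-3 + 1·-3 + -2·1 = 1
  a_5 = -2·1 + 1·-3 + -2·-3 = 1
  a_6 = -2·1 + 1·1 + -2·-3 = 5
  a_7 = -2·5 + 1·1 + -2·1 = -11
  a_8 = -2·-11 + 1·5 + -2·1 = 25

-2,1,-2 ; 25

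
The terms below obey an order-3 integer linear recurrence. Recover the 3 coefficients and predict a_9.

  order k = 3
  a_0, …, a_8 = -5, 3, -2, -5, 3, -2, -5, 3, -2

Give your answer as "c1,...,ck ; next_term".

0,0,1 ; -5

  a_3 = 0·-2 + 0·3 + 1·-5 = -5
  a_4 = 0·-5 + 0·-2 + 1·3 = 3
  a_5 = 0·3 + 0·-5 + 1·-2 = -2
  a_6 = 0·-2 + 0·3 + 1·-5 = -5
  a_7 = 0·-5 + 0·-2 + 1·3 = 3
  a_8 = 0·3 + 0·-5 + 1·-2 = -2
  a_9 = 0·-2 + 0·3 + 1·-5 = -5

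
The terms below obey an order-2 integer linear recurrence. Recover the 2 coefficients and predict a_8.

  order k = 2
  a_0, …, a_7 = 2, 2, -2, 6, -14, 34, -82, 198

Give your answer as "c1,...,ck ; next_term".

-2,1 ; -478

  a_2 = -2·2 + 1·2 = -2
  a_3 = -2·-2 + 1·2 = 6
  a_4 = -2·6 + 1·-2 = -14
  a_5 = -2·-14 + 1·6 = 34
  a_6 = -2·34 + 1·-14 = -82
  a_7 = -2·-82 + 1·34 = 198
  a_8 = -2·198 + 1·-82 = -478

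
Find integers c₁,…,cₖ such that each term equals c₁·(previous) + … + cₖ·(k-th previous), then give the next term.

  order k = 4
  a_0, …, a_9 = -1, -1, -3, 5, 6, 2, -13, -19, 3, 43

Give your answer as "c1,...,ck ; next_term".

  a_4 = 0·5 + -1·-3 + -2·-1 + -1·-1 = 6
  a_5 = 0·6 + -1·5 + -2·-3 + -1·-1 = 2
  a_6 = 0·2 + -1·6 + -2·5 + -1·-3 = -13
  a_7 = 0·-13 + -1·2 + -2·6 + -1·5 = -19
  a_8 = 0·-19 + -1·-13 + -2·2 + -1·6 = 3
  a_9 = 0·3 + -1·-19 + -2·-13 + -1·2 = 43
  a_10 = 0·43 + -1·3 + -2·-19 + -1·-13 = 48

0,-1,-2,-1 ; 48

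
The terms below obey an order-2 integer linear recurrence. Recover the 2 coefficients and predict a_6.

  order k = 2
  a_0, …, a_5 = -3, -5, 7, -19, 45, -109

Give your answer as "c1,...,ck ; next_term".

-2,1 ; 263

  a_2 = -2·-5 + 1·-3 = 7
  a_3 = -2·7 + 1·-5 = -19
  a_4 = -2·-19 + 1·7 = 45
  a_5 = -2·45 + 1·-19 = -109
  a_6 = -2·-109 + 1·45 = 263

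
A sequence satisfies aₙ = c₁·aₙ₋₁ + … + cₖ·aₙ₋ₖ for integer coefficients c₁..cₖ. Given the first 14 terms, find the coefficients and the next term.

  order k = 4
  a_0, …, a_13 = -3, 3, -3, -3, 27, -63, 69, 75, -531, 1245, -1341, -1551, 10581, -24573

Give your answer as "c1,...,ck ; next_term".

  a_4 = -2·-3 + -2·-3 + 3·3 + -2·-3 = 27
  a_5 = -2·27 + -2·-3 + 3·-3 + -2·3 = -63
  a_6 = -2·-63 + -2·27 + 3·-3 + -2·-3 = 69
  a_7 = -2·69 + -2·-63 + 3·27 + -2·-3 = 75
  a_8 = -2·75 + -2·69 + 3·-63 + -2·27 = -531
  a_9 = -2·-531 + -2·75 + 3·69 + -2·-63 = 1245
  a_10 = -2·1245 + -2·-531 + 3·75 + -2·69 = -1341
  a_11 = -2·-1341 + -2·1245 + 3·-531 + -2·75 = -1551
  a_12 = -2·-1551 + -2·-1341 + 3·1245 + -2·-531 = 10581
  a_13 = -2·10581 + -2·-1551 + 3·-1341 + -2·1245 = -24573
  a_14 = -2·-24573 + -2·10581 + 3·-1551 + -2·-1341 = 26013

-2,-2,3,-2 ; 26013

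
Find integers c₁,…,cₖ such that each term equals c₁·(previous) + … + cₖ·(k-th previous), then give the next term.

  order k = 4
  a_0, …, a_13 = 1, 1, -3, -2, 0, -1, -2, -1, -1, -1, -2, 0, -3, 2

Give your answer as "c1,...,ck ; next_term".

-1,1,0,1 ; -7

  a_4 = -1·-2 + 1·-3 + 0·1 + 1·1 = 0
  a_5 = -1·0 + 1·-2 + 0·-3 + 1·1 = -1
  a_6 = -1·-1 + 1·0 + 0·-2 + 1·-3 = -2
  a_7 = -1·-2 + 1·-1 + 0·0 + 1·-2 = -1
  a_8 = -1·-1 + 1·-2 + 0·-1 + 1·0 = -1
  a_9 = -1·-1 + 1·-1 + 0·-2 + 1·-1 = -1
  a_10 = -1·-1 + 1·-1 + 0·-1 + 1·-2 = -2
  a_11 = -1·-2 + 1·-1 + 0·-1 + 1·-1 = 0
  a_12 = -1·0 + 1·-2 + 0·-1 + 1·-1 = -3
  a_13 = -1·-3 + 1·0 + 0·-2 + 1·-1 = 2
  a_14 = -1·2 + 1·-3 + 0·0 + 1·-2 = -7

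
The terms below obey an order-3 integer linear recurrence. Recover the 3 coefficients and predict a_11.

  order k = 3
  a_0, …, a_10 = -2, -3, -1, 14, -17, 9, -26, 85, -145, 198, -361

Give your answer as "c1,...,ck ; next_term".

  a_3 = -2·-1 + -2·-3 + -3·-2 = 14
  a_4 = -2·14 + -2·-1 + -3·-3 = -17
  a_5 = -2·-17 + -2·14 + -3·-1 = 9
  a_6 = -2·9 + -2·-17 + -3·14 = -26
  a_7 = -2·-26 + -2·9 + -3·-17 = 85
  a_8 = -2·85 + -2·-26 + -3·9 = -145
  a_9 = -2·-145 + -2·85 + -3·-26 = 198
  a_10 = -2·198 + -2·-145 + -3·85 = -361
  a_11 = -2·-361 + -2·198 + -3·-145 = 761

-2,-2,-3 ; 761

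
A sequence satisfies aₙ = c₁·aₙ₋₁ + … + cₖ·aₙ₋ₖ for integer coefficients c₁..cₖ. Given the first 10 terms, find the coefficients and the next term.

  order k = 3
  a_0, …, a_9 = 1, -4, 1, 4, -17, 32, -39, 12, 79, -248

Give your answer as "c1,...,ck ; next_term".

-2,-1,2 ; 441

  a_3 = -2·1 + -1·-4 + 2·1 = 4
  a_4 = -2·4 + -1·1 + 2·-4 = -17
  a_5 = -2·-17 + -1·4 + 2·1 = 32
  a_6 = -2·32 + -1·-17 + 2·4 = -39
  a_7 = -2·-39 + -1·32 + 2·-17 = 12
  a_8 = -2·12 + -1·-39 + 2·32 = 79
  a_9 = -2·79 + -1·12 + 2·-39 = -248
  a_10 = -2·-248 + -1·79 + 2·12 = 441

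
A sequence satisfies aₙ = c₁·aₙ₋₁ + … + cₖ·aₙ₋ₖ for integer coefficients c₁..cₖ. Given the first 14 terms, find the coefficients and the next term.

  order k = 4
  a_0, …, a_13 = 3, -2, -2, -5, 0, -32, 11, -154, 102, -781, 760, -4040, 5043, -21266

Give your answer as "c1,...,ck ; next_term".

-1,4,3,3 ; 31598

  a_4 = -1·-5 + 4·-2 + 3·-2 + 3·3 = 0
  a_5 = -1·0 + 4·-5 + 3·-2 + 3·-2 = -32
  a_6 = -1·-32 + 4·0 + 3·-5 + 3·-2 = 11
  a_7 = -1·11 + 4·-32 + 3·0 + 3·-5 = -154
  a_8 = -1·-154 + 4·11 + 3·-32 + 3·0 = 102
  a_9 = -1·102 + 4·-154 + 3·11 + 3·-32 = -781
  a_10 = -1·-781 + 4·102 + 3·-154 + 3·11 = 760
  a_11 = -1·760 + 4·-781 + 3·102 + 3·-154 = -4040
  a_12 = -1·-4040 + 4·760 + 3·-781 + 3·102 = 5043
  a_13 = -1·5043 + 4·-4040 + 3·760 + 3·-781 = -21266
  a_14 = -1·-21266 + 4·5043 + 3·-4040 + 3·760 = 31598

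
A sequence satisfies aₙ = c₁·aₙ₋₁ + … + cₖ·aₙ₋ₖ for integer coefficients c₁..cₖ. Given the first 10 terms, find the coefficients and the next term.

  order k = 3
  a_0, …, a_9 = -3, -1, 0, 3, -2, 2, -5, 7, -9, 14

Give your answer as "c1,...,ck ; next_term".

-1,0,-1 ; -21

  a_3 = -1·0 + 0·-1 + -1·-3 = 3
  a_4 = -1·3 + 0·0 + -1·-1 = -2
  a_5 = -1·-2 + 0·3 + -1·0 = 2
  a_6 = -1·2 + 0·-2 + -1·3 = -5
  a_7 = -1·-5 + 0·2 + -1·-2 = 7
  a_8 = -1·7 + 0·-5 + -1·2 = -9
  a_9 = -1·-9 + 0·7 + -1·-5 = 14
  a_10 = -1·14 + 0·-9 + -1·7 = -21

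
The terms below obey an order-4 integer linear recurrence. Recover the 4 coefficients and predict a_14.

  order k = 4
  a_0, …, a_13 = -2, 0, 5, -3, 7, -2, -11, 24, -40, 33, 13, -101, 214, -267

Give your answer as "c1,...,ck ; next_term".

-1,0,1,-2 ; 140

  a_4 = -1·-3 + 0·5 + 1·0 + -2·-2 = 7
  a_5 = -1·7 + 0·-3 + 1·5 + -2·0 = -2
  a_6 = -1·-2 + 0·7 + 1·-3 + -2·5 = -11
  a_7 = -1·-11 + 0·-2 + 1·7 + -2·-3 = 24
  a_8 = -1·24 + 0·-11 + 1·-2 + -2·7 = -40
  a_9 = -1·-40 + 0·24 + 1·-11 + -2·-2 = 33
  a_10 = -1·33 + 0·-40 + 1·24 + -2·-11 = 13
  a_11 = -1·13 + 0·33 + 1·-40 + -2·24 = -101
  a_12 = -1·-101 + 0·13 + 1·33 + -2·-40 = 214
  a_13 = -1·214 + 0·-101 + 1·13 + -2·33 = -267
  a_14 = -1·-267 + 0·214 + 1·-101 + -2·13 = 140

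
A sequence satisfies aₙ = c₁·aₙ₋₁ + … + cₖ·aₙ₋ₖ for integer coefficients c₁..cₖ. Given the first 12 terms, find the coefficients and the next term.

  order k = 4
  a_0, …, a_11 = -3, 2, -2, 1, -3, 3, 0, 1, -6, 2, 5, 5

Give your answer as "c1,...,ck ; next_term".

  a_4 = 0·1 + -1·-2 + -1·2 + 1·-3 = -3
  a_5 = 0·-3 + -1·1 + -1·-2 + 1·2 = 3
  a_6 = 0·3 + -1·-3 + -1·1 + 1·-2 = 0
  a_7 = 0·0 + -1·3 + -1·-3 + 1·1 = 1
  a_8 = 0·1 + -1·0 + -1·3 + 1·-3 = -6
  a_9 = 0·-6 + -1·1 + -1·0 + 1·3 = 2
  a_10 = 0·2 + -1·-6 + -1·1 + 1·0 = 5
  a_11 = 0·5 + -1·2 + -1·-6 + 1·1 = 5
  a_12 = 0·5 + -1·5 + -1·2 + 1·-6 = -13

0,-1,-1,1 ; -13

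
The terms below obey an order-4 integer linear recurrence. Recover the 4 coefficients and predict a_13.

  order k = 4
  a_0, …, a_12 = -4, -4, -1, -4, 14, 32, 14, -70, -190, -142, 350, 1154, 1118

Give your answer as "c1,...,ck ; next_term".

1,-2,-2,-2 ; -1606

  a_4 = 1·-4 + -2·-1 + -2·-4 + -2·-4 = 14
  a_5 = 1·14 + -2·-4 + -2·-1 + -2·-4 = 32
  a_6 = 1·32 + -2·14 + -2·-4 + -2·-1 = 14
  a_7 = 1·14 + -2·32 + -2·14 + -2·-4 = -70
  a_8 = 1·-70 + -2·14 + -2·32 + -2·14 = -190
  a_9 = 1·-190 + -2·-70 + -2·14 + -2·32 = -142
  a_10 = 1·-142 + -2·-190 + -2·-70 + -2·14 = 350
  a_11 = 1·350 + -2·-142 + -2·-190 + -2·-70 = 1154
  a_12 = 1·1154 + -2·350 + -2·-142 + -2·-190 = 1118
  a_13 = 1·1118 + -2·1154 + -2·350 + -2·-142 = -1606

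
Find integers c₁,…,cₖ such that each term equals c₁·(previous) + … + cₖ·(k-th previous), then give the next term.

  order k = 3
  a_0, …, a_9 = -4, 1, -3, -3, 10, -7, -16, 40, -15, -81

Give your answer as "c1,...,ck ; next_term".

-1,-2,1 ; 151

  a_3 = -1·-3 + -2·1 + 1·-4 = -3
  a_4 = -1·-3 + -2·-3 + 1·1 = 10
  a_5 = -1·10 + -2·-3 + 1·-3 = -7
  a_6 = -1·-7 + -2·10 + 1·-3 = -16
  a_7 = -1·-16 + -2·-7 + 1·10 = 40
  a_8 = -1·40 + -2·-16 + 1·-7 = -15
  a_9 = -1·-15 + -2·40 + 1·-16 = -81
  a_10 = -1·-81 + -2·-15 + 1·40 = 151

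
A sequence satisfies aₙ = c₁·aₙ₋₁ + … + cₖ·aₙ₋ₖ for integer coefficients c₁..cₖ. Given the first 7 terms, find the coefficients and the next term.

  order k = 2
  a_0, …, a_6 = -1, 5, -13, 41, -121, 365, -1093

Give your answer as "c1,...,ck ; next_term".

  a_2 = -2·5 + 3·-1 = -13
  a_3 = -2·-13 + 3·5 = 41
  a_4 = -2·41 + 3·-13 = -121
  a_5 = -2·-121 + 3·41 = 365
  a_6 = -2·365 + 3·-121 = -1093
  a_7 = -2·-1093 + 3·365 = 3281

-2,3 ; 3281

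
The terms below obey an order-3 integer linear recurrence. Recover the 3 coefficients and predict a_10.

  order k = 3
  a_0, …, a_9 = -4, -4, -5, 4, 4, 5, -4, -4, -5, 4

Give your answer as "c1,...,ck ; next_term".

  a_3 = 0·-5 + 0·-4 + -1·-4 = 4
  a_4 = 0·4 + 0·-5 + -1·-4 = 4
  a_5 = 0·4 + 0·4 + -1·-5 = 5
  a_6 = 0·5 + 0·4 + -1·4 = -4
  a_7 = 0·-4 + 0·5 + -1·4 = -4
  a_8 = 0·-4 + 0·-4 + -1·5 = -5
  a_9 = 0·-5 + 0·-4 + -1·-4 = 4
  a_10 = 0·4 + 0·-5 + -1·-4 = 4

0,0,-1 ; 4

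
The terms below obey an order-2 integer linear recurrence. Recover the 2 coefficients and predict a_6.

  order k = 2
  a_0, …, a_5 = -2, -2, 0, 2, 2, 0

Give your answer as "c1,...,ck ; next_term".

  a_2 = 1·-2 + -1·-2 = 0
  a_3 = 1·0 + -1·-2 = 2
  a_4 = 1·2 + -1·0 = 2
  a_5 = 1·2 + -1·2 = 0
  a_6 = 1·0 + -1·2 = -2

1,-1 ; -2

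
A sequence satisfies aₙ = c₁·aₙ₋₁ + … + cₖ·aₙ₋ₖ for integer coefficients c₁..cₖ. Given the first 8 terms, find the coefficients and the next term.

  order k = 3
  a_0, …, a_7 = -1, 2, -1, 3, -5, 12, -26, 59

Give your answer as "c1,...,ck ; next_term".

-2,1,1 ; -132

  a_3 = -2·-1 + 1·2 + 1·-1 = 3
  a_4 = -2·3 + 1·-1 + 1·2 = -5
  a_5 = -2·-5 + 1·3 + 1·-1 = 12
  a_6 = -2·12 + 1·-5 + 1·3 = -26
  a_7 = -2·-26 + 1·12 + 1·-5 = 59
  a_8 = -2·59 + 1·-26 + 1·12 = -132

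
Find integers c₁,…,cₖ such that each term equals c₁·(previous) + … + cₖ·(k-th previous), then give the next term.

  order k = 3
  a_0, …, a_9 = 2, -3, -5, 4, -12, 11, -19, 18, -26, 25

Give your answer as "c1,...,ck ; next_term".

  a_3 = -1·-5 + 1·-3 + 1·2 = 4
  a_4 = -1·4 + 1·-5 + 1·-3 = -12
  a_5 = -1·-12 + 1·4 + 1·-5 = 11
  a_6 = -1·11 + 1·-12 + 1·4 = -19
  a_7 = -1·-19 + 1·11 + 1·-12 = 18
  a_8 = -1·18 + 1·-19 + 1·11 = -26
  a_9 = -1·-26 + 1·18 + 1·-19 = 25
  a_10 = -1·25 + 1·-26 + 1·18 = -33

-1,1,1 ; -33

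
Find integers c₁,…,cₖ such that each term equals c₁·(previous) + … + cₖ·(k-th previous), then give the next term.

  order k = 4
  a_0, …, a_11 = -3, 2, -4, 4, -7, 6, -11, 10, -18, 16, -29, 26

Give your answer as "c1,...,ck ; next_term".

0,1,0,1 ; -47

  a_4 = 0·4 + 1·-4 + 0·2 + 1·-3 = -7
  a_5 = 0·-7 + 1·4 + 0·-4 + 1·2 = 6
  a_6 = 0·6 + 1·-7 + 0·4 + 1·-4 = -11
  a_7 = 0·-11 + 1·6 + 0·-7 + 1·4 = 10
  a_8 = 0·10 + 1·-11 + 0·6 + 1·-7 = -18
  a_9 = 0·-18 + 1·10 + 0·-11 + 1·6 = 16
  a_10 = 0·16 + 1·-18 + 0·10 + 1·-11 = -29
  a_11 = 0·-29 + 1·16 + 0·-18 + 1·10 = 26
  a_12 = 0·26 + 1·-29 + 0·16 + 1·-18 = -47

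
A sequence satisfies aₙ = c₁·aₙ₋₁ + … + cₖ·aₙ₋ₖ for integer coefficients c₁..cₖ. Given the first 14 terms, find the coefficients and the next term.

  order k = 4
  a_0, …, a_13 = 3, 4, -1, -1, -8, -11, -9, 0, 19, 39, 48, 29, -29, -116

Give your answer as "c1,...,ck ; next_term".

1,0,-1,-1 ; -193

  a_4 = 1·-1 + 0·-1 + -1·4 + -1·3 = -8
  a_5 = 1·-8 + 0·-1 + -1·-1 + -1·4 = -11
  a_6 = 1·-11 + 0·-8 + -1·-1 + -1·-1 = -9
  a_7 = 1·-9 + 0·-11 + -1·-8 + -1·-1 = 0
  a_8 = 1·0 + 0·-9 + -1·-11 + -1·-8 = 19
  a_9 = 1·19 + 0·0 + -1·-9 + -1·-11 = 39
  a_10 = 1·39 + 0·19 + -1·0 + -1·-9 = 48
  a_11 = 1·48 + 0·39 + -1·19 + -1·0 = 29
  a_12 = 1·29 + 0·48 + -1·39 + -1·19 = -29
  a_13 = 1·-29 + 0·29 + -1·48 + -1·39 = -116
  a_14 = 1·-116 + 0·-29 + -1·29 + -1·48 = -193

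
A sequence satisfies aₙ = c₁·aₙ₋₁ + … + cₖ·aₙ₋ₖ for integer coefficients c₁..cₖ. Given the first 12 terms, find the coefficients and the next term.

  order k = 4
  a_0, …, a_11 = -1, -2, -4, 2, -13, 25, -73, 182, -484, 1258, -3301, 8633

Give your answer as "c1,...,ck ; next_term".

  a_4 = -3·2 + 0·-4 + 3·-2 + 1·-1 = -13
  a_5 = -3·-13 + 0·2 + 3·-4 + 1·-2 = 25
  a_6 = -3·25 + 0·-13 + 3·2 + 1·-4 = -73
  a_7 = -3·-73 + 0·25 + 3·-13 + 1·2 = 182
  a_8 = -3·182 + 0·-73 + 3·25 + 1·-13 = -484
  a_9 = -3·-484 + 0·182 + 3·-73 + 1·25 = 1258
  a_10 = -3·1258 + 0·-484 + 3·182 + 1·-73 = -3301
  a_11 = -3·-3301 + 0·1258 + 3·-484 + 1·182 = 8633
  a_12 = -3·8633 + 0·-3301 + 3·1258 + 1·-484 = -22609

-3,0,3,1 ; -22609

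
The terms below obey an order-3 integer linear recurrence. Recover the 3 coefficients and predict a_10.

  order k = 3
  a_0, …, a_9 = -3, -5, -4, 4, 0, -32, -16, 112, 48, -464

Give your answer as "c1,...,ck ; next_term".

  a_3 = 1·-4 + -4·-5 + 4·-3 = 4
  a_4 = 1·4 + -4·-4 + 4·-5 = 0
  a_5 = 1·0 + -4·4 + 4·-4 = -32
  a_6 = 1·-32 + -4·0 + 4·4 = -16
  a_7 = 1·-16 + -4·-32 + 4·0 = 112
  a_8 = 1·112 + -4·-16 + 4·-32 = 48
  a_9 = 1·48 + -4·112 + 4·-16 = -464
  a_10 = 1·-464 + -4·48 + 4·112 = -208

1,-4,4 ; -208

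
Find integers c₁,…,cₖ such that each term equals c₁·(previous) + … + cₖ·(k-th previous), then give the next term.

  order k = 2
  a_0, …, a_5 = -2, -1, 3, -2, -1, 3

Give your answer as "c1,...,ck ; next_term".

-1,-1 ; -2

  a_2 = -1·-1 + -1·-2 = 3
  a_3 = -1·3 + -1·-1 = -2
  a_4 = -1·-2 + -1·3 = -1
  a_5 = -1·-1 + -1·-2 = 3
  a_6 = -1·3 + -1·-1 = -2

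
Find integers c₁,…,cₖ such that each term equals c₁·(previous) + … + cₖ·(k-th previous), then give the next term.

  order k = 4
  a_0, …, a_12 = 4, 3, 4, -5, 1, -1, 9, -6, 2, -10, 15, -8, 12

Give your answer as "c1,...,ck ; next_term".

0,0,-1,1 ; -25

  a_4 = 0·-5 + 0·4 + -1·3 + 1·4 = 1
  a_5 = 0·1 + 0·-5 + -1·4 + 1·3 = -1
  a_6 = 0·-1 + 0·1 + -1·-5 + 1·4 = 9
  a_7 = 0·9 + 0·-1 + -1·1 + 1·-5 = -6
  a_8 = 0·-6 + 0·9 + -1·-1 + 1·1 = 2
  a_9 = 0·2 + 0·-6 + -1·9 + 1·-1 = -10
  a_10 = 0·-10 + 0·2 + -1·-6 + 1·9 = 15
  a_11 = 0·15 + 0·-10 + -1·2 + 1·-6 = -8
  a_12 = 0·-8 + 0·15 + -1·-10 + 1·2 = 12
  a_13 = 0·12 + 0·-8 + -1·15 + 1·-10 = -25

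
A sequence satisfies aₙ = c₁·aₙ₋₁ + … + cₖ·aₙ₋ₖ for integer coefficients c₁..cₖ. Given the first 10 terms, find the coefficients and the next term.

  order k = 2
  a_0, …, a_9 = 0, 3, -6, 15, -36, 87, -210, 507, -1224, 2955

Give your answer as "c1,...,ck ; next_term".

-2,1 ; -7134

  a_2 = -2·3 + 1·0 = -6
  a_3 = -2·-6 + 1·3 = 15
  a_4 = -2·15 + 1·-6 = -36
  a_5 = -2·-36 + 1·15 = 87
  a_6 = -2·87 + 1·-36 = -210
  a_7 = -2·-210 + 1·87 = 507
  a_8 = -2·507 + 1·-210 = -1224
  a_9 = -2·-1224 + 1·507 = 2955
  a_10 = -2·2955 + 1·-1224 = -7134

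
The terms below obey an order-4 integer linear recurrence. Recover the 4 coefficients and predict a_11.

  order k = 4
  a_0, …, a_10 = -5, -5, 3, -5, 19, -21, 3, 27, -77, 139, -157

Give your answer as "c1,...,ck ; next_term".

  a_4 = -2·-5 + -2·3 + -1·-5 + -2·-5 = 19
  a_5 = -2·19 + -2·-5 + -1·3 + -2·-5 = -21
  a_6 = -2·-21 + -2·19 + -1·-5 + -2·3 = 3
  a_7 = -2·3 + -2·-21 + -1·19 + -2·-5 = 27
  a_8 = -2·27 + -2·3 + -1·-21 + -2·19 = -77
  a_9 = -2·-77 + -2·27 + -1·3 + -2·-21 = 139
  a_10 = -2·139 + -2·-77 + -1·27 + -2·3 = -157
  a_11 = -2·-157 + -2·139 + -1·-77 + -2·27 = 59

-2,-2,-1,-2 ; 59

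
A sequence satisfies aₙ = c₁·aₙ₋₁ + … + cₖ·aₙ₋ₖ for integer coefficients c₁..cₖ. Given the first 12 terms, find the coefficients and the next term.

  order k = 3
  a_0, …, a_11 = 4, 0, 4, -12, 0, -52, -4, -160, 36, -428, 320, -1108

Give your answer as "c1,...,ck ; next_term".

  a_3 = 1·4 + 3·0 + -4·4 = -12
  a_4 = 1·-12 + 3·4 + -4·0 = 0
  a_5 = 1·0 + 3·-12 + -4·4 = -52
  a_6 = 1·-52 + 3·0 + -4·-12 = -4
  a_7 = 1·-4 + 3·-52 + -4·0 = -160
  a_8 = 1·-160 + 3·-4 + -4·-52 = 36
  a_9 = 1·36 + 3·-160 + -4·-4 = -428
  a_10 = 1·-428 + 3·36 + -4·-160 = 320
  a_11 = 1·320 + 3·-428 + -4·36 = -1108
  a_12 = 1·-1108 + 3·320 + -4·-428 = 1564

1,3,-4 ; 1564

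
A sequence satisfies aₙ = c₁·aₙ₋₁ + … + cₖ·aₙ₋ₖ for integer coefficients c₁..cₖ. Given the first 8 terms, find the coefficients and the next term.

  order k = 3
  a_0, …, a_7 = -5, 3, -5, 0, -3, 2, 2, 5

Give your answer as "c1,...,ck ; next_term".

  a_3 = 1·-5 + 0·3 + -1·-5 = 0
  a_4 = 1·0 + 0·-5 + -1·3 = -3
  a_5 = 1·-3 + 0·0 + -1·-5 = 2
  a_6 = 1·2 + 0·-3 + -1·0 = 2
  a_7 = 1·2 + 0·2 + -1·-3 = 5
  a_8 = 1·5 + 0·2 + -1·2 = 3

1,0,-1 ; 3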